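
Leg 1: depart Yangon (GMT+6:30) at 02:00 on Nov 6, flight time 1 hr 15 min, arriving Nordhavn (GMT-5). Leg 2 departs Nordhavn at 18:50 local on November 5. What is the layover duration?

3 hours 5 minutes

Convert departure to UTC: 02:00 − 6:30 = 19:30 UTC on Nov 5.
Add 1 hour 15 minutes flight time → 20:45 UTC.
Nordhavn is UTC−5:00, so local arrival = 20:45 − 5:00 = 15:45 on Nov 5.
Layover = 18:50 − 15:45 = 3 hours 5 minutes.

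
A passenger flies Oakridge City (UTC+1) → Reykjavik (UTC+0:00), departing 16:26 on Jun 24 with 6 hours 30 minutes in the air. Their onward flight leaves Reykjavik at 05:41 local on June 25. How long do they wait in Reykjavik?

7 hours 45 minutes

Convert departure to UTC: 16:26 − 1:00 = 15:26 UTC on Jun 24.
Add 6 hours and 30 minutes flight time → 21:56 UTC.
Reykjavik is UTC+0, so local arrival is the same: 21:56 on Jun 24.
Layover = 05:41 − 21:56 (+1 day) = 7 hours 45 minutes.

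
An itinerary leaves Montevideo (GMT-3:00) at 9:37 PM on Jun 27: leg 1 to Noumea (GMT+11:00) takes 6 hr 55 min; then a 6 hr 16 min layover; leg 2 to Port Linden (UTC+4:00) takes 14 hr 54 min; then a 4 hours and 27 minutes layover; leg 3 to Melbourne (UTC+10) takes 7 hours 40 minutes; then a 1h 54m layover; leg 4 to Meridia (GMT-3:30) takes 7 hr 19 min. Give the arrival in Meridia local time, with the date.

Convert departure to UTC: 9:37 PM + 3:00 = 12:37 AM UTC on Jun 28.
Add 6 hours and 55 minutes leg 1 → 7:32 AM UTC.
Add 6 hours 16 minutes layover in Noumea → 1:48 PM UTC.
Add 14 hours 54 minutes leg 2 → 4:42 AM UTC (Jun 29).
Add 4 hours and 27 minutes layover in Port Linden → 9:09 AM UTC.
Add 7 hours 40 minutes leg 3 → 4:49 PM UTC.
Add 1 hour and 54 minutes layover in Melbourne → 6:43 PM UTC.
Add 7 hours 19 minutes leg 4 → 2:02 AM UTC (Jun 30).
Meridia is UTC−3:30, so local arrival = 2:02 AM − 3:30 = 10:32 PM on Jun 29.

10:32 PM on June 29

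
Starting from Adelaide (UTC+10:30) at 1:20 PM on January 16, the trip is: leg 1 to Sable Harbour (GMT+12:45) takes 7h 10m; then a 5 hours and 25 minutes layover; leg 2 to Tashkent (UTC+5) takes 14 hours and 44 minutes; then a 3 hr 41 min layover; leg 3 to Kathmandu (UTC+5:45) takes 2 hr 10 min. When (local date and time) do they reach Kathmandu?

5:45 PM on January 17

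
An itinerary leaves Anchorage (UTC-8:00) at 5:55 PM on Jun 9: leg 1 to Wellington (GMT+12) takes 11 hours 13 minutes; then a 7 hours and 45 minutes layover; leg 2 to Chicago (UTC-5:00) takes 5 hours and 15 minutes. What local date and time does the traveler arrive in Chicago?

Convert departure to UTC: 5:55 PM + 8:00 = 1:55 AM UTC on Jun 10.
Add 11 hours 13 minutes leg 1 → 1:08 PM UTC.
Add 7 hours and 45 minutes layover in Wellington → 8:53 PM UTC.
Add 5 hours and 15 minutes leg 2 → 2:08 AM UTC (Jun 11).
Chicago is UTC−5:00, so local arrival = 2:08 AM − 5:00 = 9:08 PM on Jun 10.

9:08 PM on June 10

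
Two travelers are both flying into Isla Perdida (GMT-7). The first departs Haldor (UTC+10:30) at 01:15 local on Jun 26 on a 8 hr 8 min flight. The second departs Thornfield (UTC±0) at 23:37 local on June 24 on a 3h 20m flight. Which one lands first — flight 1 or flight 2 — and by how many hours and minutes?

the second, by 19 hours 56 minutes

Flight 1 in UTC: 01:15 − 10:30 = 14:45 on Jun 25.
+8 hours 8 minutes → arrive 22:53 UTC on Jun 25.
Flight 2 departs at 23:37 UTC (Jun 24).
+3 hours and 20 minutes → arrive 02:57 UTC on Jun 25.
Flight 2 lands earlier by 19 hours 56 minutes.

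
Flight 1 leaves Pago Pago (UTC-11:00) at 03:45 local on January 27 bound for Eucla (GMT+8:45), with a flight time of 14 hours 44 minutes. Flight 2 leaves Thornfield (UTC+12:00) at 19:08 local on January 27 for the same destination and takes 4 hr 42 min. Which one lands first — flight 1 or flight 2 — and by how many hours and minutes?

Flight 1 in UTC: 03:45 + 11:00 = 14:45 on Jan 27.
+14 hours and 44 minutes → arrive 05:29 UTC on Jan 28.
Flight 2 in UTC: 19:08 − 12:00 = 07:08 on Jan 27.
+4 hours 42 minutes → arrive 11:50 UTC on Jan 27.
Flight 2 lands earlier by 17 hours 39 minutes.

the second, by 17 hours 39 minutes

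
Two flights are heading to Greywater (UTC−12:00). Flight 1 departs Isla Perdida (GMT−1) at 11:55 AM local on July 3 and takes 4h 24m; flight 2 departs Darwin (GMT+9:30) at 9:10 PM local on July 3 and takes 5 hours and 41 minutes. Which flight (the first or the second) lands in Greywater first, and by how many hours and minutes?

the first, by 2 minutes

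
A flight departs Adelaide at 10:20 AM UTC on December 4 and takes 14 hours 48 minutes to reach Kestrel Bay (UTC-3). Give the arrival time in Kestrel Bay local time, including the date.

Departure is given in UTC: 10:20 AM on Dec 4.
Add 14 hours 48 minutes → 1:08 AM UTC (Dec 5).
Kestrel Bay is UTC−3:00: 1:08 AM − 3:00 = 10:08 PM on Dec 4.

10:08 PM on Dec 4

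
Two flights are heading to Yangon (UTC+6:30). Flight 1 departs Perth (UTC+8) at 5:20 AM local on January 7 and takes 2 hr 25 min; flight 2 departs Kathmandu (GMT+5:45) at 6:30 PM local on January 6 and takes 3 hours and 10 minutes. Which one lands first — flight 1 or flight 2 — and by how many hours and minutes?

Flight 1 in UTC: 5:20 AM − 8:00 = 9:20 PM on Jan 6.
+2 hours and 25 minutes → arrive 11:45 PM UTC on Jan 6.
Flight 2 in UTC: 6:30 PM − 5:45 = 12:45 PM on Jan 6.
+3 hours and 10 minutes → arrive 3:55 PM UTC on Jan 6.
Flight 2 lands earlier by 7 hours 50 minutes.

the second, by 7 hours 50 minutes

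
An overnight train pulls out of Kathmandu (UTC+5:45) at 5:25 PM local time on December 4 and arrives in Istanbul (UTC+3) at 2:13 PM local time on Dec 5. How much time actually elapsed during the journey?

Departure in UTC: 5:25 PM − 5:45 = 11:40 AM on Dec 4.
Arrival in UTC: 2:13 PM − 3:00 = 11:13 AM on Dec 5.
Elapsed = 11:13 AM − 11:40 AM (+1 day) = 23 hours 33 minutes.

23 hours 33 minutes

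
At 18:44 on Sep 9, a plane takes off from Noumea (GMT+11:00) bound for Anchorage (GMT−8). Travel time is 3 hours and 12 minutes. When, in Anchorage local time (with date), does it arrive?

Convert departure to UTC: 18:44 − 11:00 = 07:44 UTC on Sep 9.
Add 3 hours 12 minutes travel time → 10:56 UTC.
Anchorage is UTC−8:00, so local arrival = 10:56 − 8:00 = 02:56 on Sep 9.

02:56 on Sep 9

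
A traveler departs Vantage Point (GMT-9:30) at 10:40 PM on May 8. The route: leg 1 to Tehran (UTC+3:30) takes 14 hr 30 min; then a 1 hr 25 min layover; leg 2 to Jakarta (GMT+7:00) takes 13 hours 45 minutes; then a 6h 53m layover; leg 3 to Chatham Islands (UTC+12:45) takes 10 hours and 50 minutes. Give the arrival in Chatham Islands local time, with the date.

8:18 PM on May 11

Convert departure to UTC: 10:40 PM + 9:30 = 8:10 AM UTC on May 9.
Add 14 hours 30 minutes leg 1 → 10:40 PM UTC.
Add 1 hour 25 minutes layover in Tehran → 12:05 AM UTC (May 10).
Add 13 hours and 45 minutes leg 2 → 1:50 PM UTC.
Add 6 hours 53 minutes layover in Jakarta → 8:43 PM UTC.
Add 10 hours 50 minutes leg 3 → 7:33 AM UTC (May 11).
Chatham Islands is UTC+12:45, so local arrival = 7:33 AM + 12:45 = 8:18 PM on May 11.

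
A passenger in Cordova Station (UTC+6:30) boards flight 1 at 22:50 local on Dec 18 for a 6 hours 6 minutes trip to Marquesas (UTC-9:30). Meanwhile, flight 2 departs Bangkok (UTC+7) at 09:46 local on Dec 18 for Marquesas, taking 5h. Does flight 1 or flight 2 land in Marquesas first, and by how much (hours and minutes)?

Flight 1 in UTC: 22:50 − 6:30 = 16:20 on Dec 18.
+6 hours and 6 minutes → arrive 22:26 UTC on Dec 18.
Flight 2 in UTC: 09:46 − 7:00 = 02:46 on Dec 18.
+5 hours → arrive 07:46 UTC on Dec 18.
Flight 2 lands earlier by 14 hours 40 minutes.

the second, by 14 hours 40 minutes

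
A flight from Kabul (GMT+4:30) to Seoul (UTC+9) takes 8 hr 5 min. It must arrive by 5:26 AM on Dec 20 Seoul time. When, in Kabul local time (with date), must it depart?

4:51 PM on December 19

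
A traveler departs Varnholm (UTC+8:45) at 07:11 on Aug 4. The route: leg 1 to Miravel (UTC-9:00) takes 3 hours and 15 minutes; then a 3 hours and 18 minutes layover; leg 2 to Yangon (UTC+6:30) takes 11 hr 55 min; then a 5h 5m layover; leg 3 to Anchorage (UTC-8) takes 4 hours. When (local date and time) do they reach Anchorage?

17:59 on August 4

Convert departure to UTC: 07:11 − 8:45 = 22:26 UTC on Aug 3.
Add 3 hours and 15 minutes leg 1 → 01:41 UTC (Aug 4).
Add 3 hours and 18 minutes layover in Miravel → 04:59 UTC.
Add 11 hours and 55 minutes leg 2 → 16:54 UTC.
Add 5 hours 5 minutes layover in Yangon → 21:59 UTC.
Add 4 hours leg 3 → 01:59 UTC (Aug 5).
Anchorage is UTC−8:00, so local arrival = 01:59 − 8:00 = 17:59 on Aug 4.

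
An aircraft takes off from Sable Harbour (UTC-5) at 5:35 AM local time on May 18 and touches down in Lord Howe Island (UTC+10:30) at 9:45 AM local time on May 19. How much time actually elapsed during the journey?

Lord Howe Island is 15:30 ahead of Sable Harbour.
Clock-face elapsed time (ignoring zones) is 28 hours 10 minutes.
Actual elapsed = 28 hours 10 minutes − 15:30 = 12 hours 40 minutes.

12 hours 40 minutes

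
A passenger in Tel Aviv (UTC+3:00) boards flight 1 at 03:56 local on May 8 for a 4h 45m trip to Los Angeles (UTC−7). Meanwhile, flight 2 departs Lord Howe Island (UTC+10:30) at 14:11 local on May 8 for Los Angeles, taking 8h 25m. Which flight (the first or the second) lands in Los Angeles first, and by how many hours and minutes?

the first, by 6 hours 25 minutes

Flight 1 in UTC: 03:56 − 3:00 = 00:56 on May 8.
+4 hours 45 minutes → arrive 05:41 UTC on May 8.
Flight 2 in UTC: 14:11 − 10:30 = 03:41 on May 8.
+8 hours and 25 minutes → arrive 12:06 UTC on May 8.
Flight 1 lands earlier by 6 hours 25 minutes.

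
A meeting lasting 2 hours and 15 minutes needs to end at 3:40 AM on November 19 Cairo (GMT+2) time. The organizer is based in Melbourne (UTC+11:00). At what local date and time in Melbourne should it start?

10:25 AM on November 19

Target end time in UTC: 3:40 AM − 2:00 = 1:40 AM on Nov 19.
Subtract 2 hours and 15 minutes → start 11:25 PM UTC on Nov 18.
Melbourne is UTC+11:00: 11:25 PM + 11:00 = 10:25 AM on Nov 19.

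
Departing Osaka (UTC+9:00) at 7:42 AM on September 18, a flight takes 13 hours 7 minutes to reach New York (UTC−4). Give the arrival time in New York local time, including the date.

Convert departure to UTC: 7:42 AM − 9:00 = 10:42 PM UTC on Sep 17.
Add 13 hours 7 minutes travel time → 11:49 AM UTC (Sep 18).
New York is UTC−4:00, so local arrival = 11:49 AM − 4:00 = 7:49 AM on Sep 18.

7:49 AM on Sep 18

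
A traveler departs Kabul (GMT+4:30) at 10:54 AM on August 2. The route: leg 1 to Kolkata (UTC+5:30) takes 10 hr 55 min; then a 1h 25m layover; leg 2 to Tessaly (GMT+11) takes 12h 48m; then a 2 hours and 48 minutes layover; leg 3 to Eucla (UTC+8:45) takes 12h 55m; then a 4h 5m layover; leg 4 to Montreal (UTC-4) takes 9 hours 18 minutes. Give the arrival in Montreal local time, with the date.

8:38 AM on Aug 4

Convert departure to UTC: 10:54 AM − 4:30 = 6:24 AM UTC on Aug 2.
Add 10 hours 55 minutes leg 1 → 5:19 PM UTC.
Add 1 hour and 25 minutes layover in Kolkata → 6:44 PM UTC.
Add 12 hours 48 minutes leg 2 → 7:32 AM UTC (Aug 3).
Add 2 hours and 48 minutes layover in Tessaly → 10:20 AM UTC.
Add 12 hours and 55 minutes leg 3 → 11:15 PM UTC.
Add 4 hours 5 minutes layover in Eucla → 3:20 AM UTC (Aug 4).
Add 9 hours 18 minutes leg 4 → 12:38 PM UTC.
Montreal is UTC−4:00, so local arrival = 12:38 PM − 4:00 = 8:38 AM on Aug 4.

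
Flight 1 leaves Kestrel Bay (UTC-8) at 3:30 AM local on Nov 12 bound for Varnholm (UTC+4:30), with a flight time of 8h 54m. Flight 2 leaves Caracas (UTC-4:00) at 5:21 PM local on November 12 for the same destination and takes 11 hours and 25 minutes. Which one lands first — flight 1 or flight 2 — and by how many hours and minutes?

the first, by 12 hours 22 minutes

Flight 1 in UTC: 3:30 AM + 8:00 = 11:30 AM on Nov 12.
+8 hours and 54 minutes → arrive 8:24 PM UTC on Nov 12.
Flight 2 in UTC: 5:21 PM + 4:00 = 9:21 PM on Nov 12.
+11 hours and 25 minutes → arrive 8:46 AM UTC on Nov 13.
Flight 1 lands earlier by 12 hours 22 minutes.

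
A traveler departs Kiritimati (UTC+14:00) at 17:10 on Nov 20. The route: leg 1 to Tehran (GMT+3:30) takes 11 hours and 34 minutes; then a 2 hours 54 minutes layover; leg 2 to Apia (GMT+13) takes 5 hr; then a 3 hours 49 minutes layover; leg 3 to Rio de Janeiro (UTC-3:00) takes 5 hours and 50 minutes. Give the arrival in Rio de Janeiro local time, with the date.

Convert departure to UTC: 17:10 − 14:00 = 03:10 UTC on Nov 20.
Add 11 hours 34 minutes leg 1 → 14:44 UTC.
Add 2 hours 54 minutes layover in Tehran → 17:38 UTC.
Add 5 hours leg 2 → 22:38 UTC.
Add 3 hours 49 minutes layover in Apia → 02:27 UTC (Nov 21).
Add 5 hours 50 minutes leg 3 → 08:17 UTC.
Rio de Janeiro is UTC−3:00, so local arrival = 08:17 − 3:00 = 05:17 on Nov 21.

05:17 on November 21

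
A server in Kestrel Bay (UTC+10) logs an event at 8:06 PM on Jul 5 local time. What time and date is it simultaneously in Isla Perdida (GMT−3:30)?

6:36 AM on July 5

In UTC: 8:06 PM − 10:00 = 10:06 AM on Jul 5.
Isla Perdida is UTC−3:30: 10:06 AM − 3:30 = 6:36 AM on Jul 5.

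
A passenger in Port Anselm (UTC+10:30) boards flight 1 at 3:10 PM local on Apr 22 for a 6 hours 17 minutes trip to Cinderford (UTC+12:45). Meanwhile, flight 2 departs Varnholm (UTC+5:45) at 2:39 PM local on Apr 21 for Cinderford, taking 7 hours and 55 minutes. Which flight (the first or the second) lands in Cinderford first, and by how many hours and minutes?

Flight 1 in UTC: 3:10 PM − 10:30 = 4:40 AM on Apr 22.
+6 hours 17 minutes → arrive 10:57 AM UTC on Apr 22.
Flight 2 in UTC: 2:39 PM − 5:45 = 8:54 AM on Apr 21.
+7 hours 55 minutes → arrive 4:49 PM UTC on Apr 21.
Flight 2 lands earlier by 18 hours 8 minutes.

the second, by 18 hours 8 minutes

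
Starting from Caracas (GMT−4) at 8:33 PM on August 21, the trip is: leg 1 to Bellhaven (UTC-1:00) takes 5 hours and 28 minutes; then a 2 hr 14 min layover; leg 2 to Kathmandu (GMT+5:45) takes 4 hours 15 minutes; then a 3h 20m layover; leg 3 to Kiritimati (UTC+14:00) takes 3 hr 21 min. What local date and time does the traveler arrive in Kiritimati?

Convert departure to UTC: 8:33 PM + 4:00 = 12:33 AM UTC on Aug 22.
Add 5 hours 28 minutes leg 1 → 6:01 AM UTC.
Add 2 hours 14 minutes layover in Bellhaven → 8:15 AM UTC.
Add 4 hours 15 minutes leg 2 → 12:30 PM UTC.
Add 3 hours and 20 minutes layover in Kathmandu → 3:50 PM UTC.
Add 3 hours 21 minutes leg 3 → 7:11 PM UTC.
Kiritimati is UTC+14:00, so local arrival = 7:11 PM + 14:00 = 9:11 AM on Aug 23.

9:11 AM on August 23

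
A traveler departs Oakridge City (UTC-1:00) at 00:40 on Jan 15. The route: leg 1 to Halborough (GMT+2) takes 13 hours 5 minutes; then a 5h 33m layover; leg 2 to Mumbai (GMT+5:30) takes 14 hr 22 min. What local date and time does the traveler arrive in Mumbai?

16:10 on January 16

Convert departure to UTC: 00:40 + 1:00 = 01:40 UTC on Jan 15.
Add 13 hours and 5 minutes leg 1 → 14:45 UTC.
Add 5 hours and 33 minutes layover in Halborough → 20:18 UTC.
Add 14 hours 22 minutes leg 2 → 10:40 UTC (Jan 16).
Mumbai is UTC+5:30, so local arrival = 10:40 + 5:30 = 16:10 on Jan 16.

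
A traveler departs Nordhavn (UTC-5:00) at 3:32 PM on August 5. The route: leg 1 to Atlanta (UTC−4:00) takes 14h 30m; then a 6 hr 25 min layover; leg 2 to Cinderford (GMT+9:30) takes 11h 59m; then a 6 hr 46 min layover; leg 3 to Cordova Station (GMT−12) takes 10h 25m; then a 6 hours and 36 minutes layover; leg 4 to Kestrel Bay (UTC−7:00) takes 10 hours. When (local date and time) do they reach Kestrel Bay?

Convert departure to UTC: 3:32 PM + 5:00 = 8:32 PM UTC on Aug 5.
Add 14 hours 30 minutes leg 1 → 11:02 AM UTC (Aug 6).
Add 6 hours 25 minutes layover in Atlanta → 5:27 PM UTC.
Add 11 hours 59 minutes leg 2 → 5:26 AM UTC (Aug 7).
Add 6 hours 46 minutes layover in Cinderford → 12:12 PM UTC.
Add 10 hours 25 minutes leg 3 → 10:37 PM UTC.
Add 6 hours and 36 minutes layover in Cordova Station → 5:13 AM UTC (Aug 8).
Add 10 hours leg 4 → 3:13 PM UTC.
Kestrel Bay is UTC−7:00, so local arrival = 3:13 PM − 7:00 = 8:13 AM on Aug 8.

8:13 AM on August 8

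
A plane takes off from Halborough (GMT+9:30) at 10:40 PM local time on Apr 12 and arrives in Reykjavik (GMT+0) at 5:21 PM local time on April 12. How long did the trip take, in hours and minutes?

Departure in UTC: 10:40 PM − 9:30 = 1:10 PM on Apr 12.
Arrival is already UTC: 5:21 PM on Apr 12.
Elapsed = 5:21 PM − 1:10 PM = 4 hours 11 minutes.

4 hours 11 minutes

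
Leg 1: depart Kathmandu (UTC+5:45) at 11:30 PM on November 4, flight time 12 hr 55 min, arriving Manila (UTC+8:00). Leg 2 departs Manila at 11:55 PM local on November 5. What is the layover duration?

9 hours 15 minutes

Convert departure to UTC: 11:30 PM − 5:45 = 5:45 PM UTC on Nov 4.
Add 12 hours 55 minutes flight time → 6:40 AM UTC (Nov 5).
Manila is UTC+8:00, so local arrival = 6:40 AM + 8:00 = 2:40 PM on Nov 5.
Layover = 11:55 PM − 2:40 PM = 9 hours 15 minutes.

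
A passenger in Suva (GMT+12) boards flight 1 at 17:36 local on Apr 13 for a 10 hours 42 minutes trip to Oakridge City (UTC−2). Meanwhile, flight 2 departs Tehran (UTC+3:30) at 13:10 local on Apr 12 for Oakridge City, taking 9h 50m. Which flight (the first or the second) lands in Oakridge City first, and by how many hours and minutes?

the second, by 20 hours 48 minutes

Flight 1 in UTC: 17:36 − 12:00 = 05:36 on Apr 13.
+10 hours and 42 minutes → arrive 16:18 UTC on Apr 13.
Flight 2 in UTC: 13:10 − 3:30 = 09:40 on Apr 12.
+9 hours 50 minutes → arrive 19:30 UTC on Apr 12.
Flight 2 lands earlier by 20 hours 48 minutes.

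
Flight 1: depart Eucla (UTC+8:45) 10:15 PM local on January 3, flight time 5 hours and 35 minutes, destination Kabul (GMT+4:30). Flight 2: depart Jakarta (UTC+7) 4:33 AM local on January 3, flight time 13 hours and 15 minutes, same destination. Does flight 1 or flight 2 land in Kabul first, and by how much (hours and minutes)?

the second, by 8 hours 17 minutes

Flight 1 in UTC: 10:15 PM − 8:45 = 1:30 PM on Jan 3.
+5 hours 35 minutes → arrive 7:05 PM UTC on Jan 3.
Flight 2 in UTC: 4:33 AM − 7:00 = 9:33 PM on Jan 2.
+13 hours 15 minutes → arrive 10:48 AM UTC on Jan 3.
Flight 2 lands earlier by 8 hours 17 minutes.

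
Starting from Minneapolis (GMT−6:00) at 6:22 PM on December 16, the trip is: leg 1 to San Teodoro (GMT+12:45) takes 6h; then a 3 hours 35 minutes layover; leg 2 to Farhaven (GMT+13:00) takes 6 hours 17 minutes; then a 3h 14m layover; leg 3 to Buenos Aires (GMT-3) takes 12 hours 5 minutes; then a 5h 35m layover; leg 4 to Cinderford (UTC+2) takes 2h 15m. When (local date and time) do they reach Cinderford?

Convert departure to UTC: 6:22 PM + 6:00 = 12:22 AM UTC on Dec 17.
Add 6 hours leg 1 → 6:22 AM UTC.
Add 3 hours and 35 minutes layover in San Teodoro → 9:57 AM UTC.
Add 6 hours 17 minutes leg 2 → 4:14 PM UTC.
Add 3 hours 14 minutes layover in Farhaven → 7:28 PM UTC.
Add 12 hours and 5 minutes leg 3 → 7:33 AM UTC (Dec 18).
Add 5 hours and 35 minutes layover in Buenos Aires → 1:08 PM UTC.
Add 2 hours and 15 minutes leg 4 → 3:23 PM UTC.
Cinderford is UTC+2:00, so local arrival = 3:23 PM + 2:00 = 5:23 PM on Dec 18.

5:23 PM on December 18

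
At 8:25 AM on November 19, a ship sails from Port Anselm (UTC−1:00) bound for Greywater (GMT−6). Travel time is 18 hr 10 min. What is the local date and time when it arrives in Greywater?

9:35 PM on Nov 19

Convert departure to UTC: 8:25 AM + 1:00 = 9:25 AM UTC on Nov 19.
Add 18 hours and 10 minutes travel time → 3:35 AM UTC (Nov 20).
Greywater is UTC−6:00, so local arrival = 3:35 AM − 6:00 = 9:35 PM on Nov 19.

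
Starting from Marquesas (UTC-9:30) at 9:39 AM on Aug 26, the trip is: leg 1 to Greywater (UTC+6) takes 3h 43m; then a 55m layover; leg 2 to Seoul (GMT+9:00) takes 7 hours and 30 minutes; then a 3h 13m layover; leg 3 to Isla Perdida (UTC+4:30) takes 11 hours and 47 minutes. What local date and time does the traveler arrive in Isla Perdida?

Convert departure to UTC: 9:39 AM + 9:30 = 7:09 PM UTC on Aug 26.
Add 3 hours 43 minutes leg 1 → 10:52 PM UTC.
Add 55 minutes layover in Greywater → 11:47 PM UTC.
Add 7 hours 30 minutes leg 2 → 7:17 AM UTC (Aug 27).
Add 3 hours and 13 minutes layover in Seoul → 10:30 AM UTC.
Add 11 hours and 47 minutes leg 3 → 10:17 PM UTC.
Isla Perdida is UTC+4:30, so local arrival = 10:17 PM + 4:30 = 2:47 AM on Aug 28.

2:47 AM on August 28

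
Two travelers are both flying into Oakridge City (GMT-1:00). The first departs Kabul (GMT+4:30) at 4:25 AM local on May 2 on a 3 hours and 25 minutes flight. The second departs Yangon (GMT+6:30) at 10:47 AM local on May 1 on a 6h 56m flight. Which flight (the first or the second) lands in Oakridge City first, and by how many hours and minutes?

the second, by 16 hours 7 minutes

Flight 1 in UTC: 4:25 AM − 4:30 = 11:55 PM on May 1.
+3 hours 25 minutes → arrive 3:20 AM UTC on May 2.
Flight 2 in UTC: 10:47 AM − 6:30 = 4:17 AM on May 1.
+6 hours 56 minutes → arrive 11:13 AM UTC on May 1.
Flight 2 lands earlier by 16 hours 7 minutes.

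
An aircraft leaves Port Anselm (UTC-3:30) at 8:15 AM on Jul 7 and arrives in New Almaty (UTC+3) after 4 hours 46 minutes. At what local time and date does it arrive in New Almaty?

Convert departure to UTC: 8:15 AM + 3:30 = 11:45 AM UTC on Jul 7.
Add 4 hours and 46 minutes travel time → 4:31 PM UTC.
New Almaty is UTC+3:00, so local arrival = 4:31 PM + 3:00 = 7:31 PM on Jul 7.

7:31 PM on July 7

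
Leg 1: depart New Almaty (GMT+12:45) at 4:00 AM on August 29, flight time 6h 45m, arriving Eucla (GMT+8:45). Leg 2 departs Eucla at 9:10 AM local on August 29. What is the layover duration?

Convert departure to UTC: 4:00 AM − 12:45 = 3:15 PM UTC on Aug 28.
Add 6 hours and 45 minutes flight time → 10:00 PM UTC.
Eucla is UTC+8:45, so local arrival = 10:00 PM + 8:45 = 6:45 AM on Aug 29.
Layover = 9:10 AM − 6:45 AM = 2 hours 25 minutes.

2 hours 25 minutes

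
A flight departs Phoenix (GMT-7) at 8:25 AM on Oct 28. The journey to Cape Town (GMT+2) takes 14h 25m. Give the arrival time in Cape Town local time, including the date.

7:50 AM on October 29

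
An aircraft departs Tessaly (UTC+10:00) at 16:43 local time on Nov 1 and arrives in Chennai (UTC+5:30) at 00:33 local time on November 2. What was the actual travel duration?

Departure in UTC: 16:43 − 10:00 = 06:43 on Nov 1.
Arrival in UTC: 00:33 − 5:30 = 19:03 on Nov 1.
Elapsed = 19:03 − 06:43 = 12 hours 20 minutes.

12 hours 20 minutes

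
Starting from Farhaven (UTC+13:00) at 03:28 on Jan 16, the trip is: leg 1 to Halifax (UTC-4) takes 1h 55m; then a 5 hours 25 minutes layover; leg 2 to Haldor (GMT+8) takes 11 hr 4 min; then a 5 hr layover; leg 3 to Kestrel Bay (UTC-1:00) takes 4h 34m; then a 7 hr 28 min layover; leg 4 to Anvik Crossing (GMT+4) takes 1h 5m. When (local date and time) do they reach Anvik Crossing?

06:59 on Jan 17

Convert departure to UTC: 03:28 − 13:00 = 14:28 UTC on Jan 15.
Add 1 hour and 55 minutes leg 1 → 16:23 UTC.
Add 5 hours and 25 minutes layover in Halifax → 21:48 UTC.
Add 11 hours 4 minutes leg 2 → 08:52 UTC (Jan 16).
Add 5 hours layover in Haldor → 13:52 UTC.
Add 4 hours and 34 minutes leg 3 → 18:26 UTC.
Add 7 hours 28 minutes layover in Kestrel Bay → 01:54 UTC (Jan 17).
Add 1 hour and 5 minutes leg 4 → 02:59 UTC.
Anvik Crossing is UTC+4:00, so local arrival = 02:59 + 4:00 = 06:59 on Jan 17.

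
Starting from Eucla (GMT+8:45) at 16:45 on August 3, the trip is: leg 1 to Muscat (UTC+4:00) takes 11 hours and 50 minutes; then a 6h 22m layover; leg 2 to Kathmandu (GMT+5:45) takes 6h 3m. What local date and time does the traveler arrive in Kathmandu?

Convert departure to UTC: 16:45 − 8:45 = 08:00 UTC on Aug 3.
Add 11 hours and 50 minutes leg 1 → 19:50 UTC.
Add 6 hours 22 minutes layover in Muscat → 02:12 UTC (Aug 4).
Add 6 hours 3 minutes leg 2 → 08:15 UTC.
Kathmandu is UTC+5:45, so local arrival = 08:15 + 5:45 = 14:00 on Aug 4.

14:00 on August 4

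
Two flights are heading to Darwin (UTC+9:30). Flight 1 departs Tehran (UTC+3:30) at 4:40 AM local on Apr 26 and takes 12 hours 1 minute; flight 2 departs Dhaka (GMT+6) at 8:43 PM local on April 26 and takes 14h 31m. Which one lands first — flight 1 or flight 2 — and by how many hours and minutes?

Flight 1 in UTC: 4:40 AM − 3:30 = 1:10 AM on Apr 26.
+12 hours and 1 minute → arrive 1:11 PM UTC on Apr 26.
Flight 2 in UTC: 8:43 PM − 6:00 = 2:43 PM on Apr 26.
+14 hours and 31 minutes → arrive 5:14 AM UTC on Apr 27.
Flight 1 lands earlier by 16 hours 3 minutes.

the first, by 16 hours 3 minutes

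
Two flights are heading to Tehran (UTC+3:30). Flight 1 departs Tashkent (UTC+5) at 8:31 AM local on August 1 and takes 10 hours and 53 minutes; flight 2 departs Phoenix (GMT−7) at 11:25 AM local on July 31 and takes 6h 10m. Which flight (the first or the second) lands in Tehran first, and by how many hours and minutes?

the second, by 13 hours 49 minutes

Flight 1 in UTC: 8:31 AM − 5:00 = 3:31 AM on Aug 1.
+10 hours 53 minutes → arrive 2:24 PM UTC on Aug 1.
Flight 2 in UTC: 11:25 AM + 7:00 = 6:25 PM on Jul 31.
+6 hours and 10 minutes → arrive 12:35 AM UTC on Aug 1.
Flight 2 lands earlier by 13 hours 49 minutes.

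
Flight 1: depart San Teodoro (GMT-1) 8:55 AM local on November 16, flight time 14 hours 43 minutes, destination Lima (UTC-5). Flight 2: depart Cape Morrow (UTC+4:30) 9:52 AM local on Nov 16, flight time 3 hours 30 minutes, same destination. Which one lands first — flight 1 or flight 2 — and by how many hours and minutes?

Flight 1 in UTC: 8:55 AM + 1:00 = 9:55 AM on Nov 16.
+14 hours and 43 minutes → arrive 12:38 AM UTC on Nov 17.
Flight 2 in UTC: 9:52 AM − 4:30 = 5:22 AM on Nov 16.
+3 hours and 30 minutes → arrive 8:52 AM UTC on Nov 16.
Flight 2 lands earlier by 15 hours 46 minutes.

the second, by 15 hours 46 minutes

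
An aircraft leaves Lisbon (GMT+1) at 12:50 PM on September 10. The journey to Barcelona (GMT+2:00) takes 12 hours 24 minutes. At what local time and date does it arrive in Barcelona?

2:14 AM on September 11

Convert departure to UTC: 12:50 PM − 1:00 = 11:50 AM UTC on Sep 10.
Add 12 hours and 24 minutes travel time → 12:14 AM UTC (Sep 11).
Barcelona is UTC+2:00, so local arrival = 12:14 AM + 2:00 = 2:14 AM on Sep 11.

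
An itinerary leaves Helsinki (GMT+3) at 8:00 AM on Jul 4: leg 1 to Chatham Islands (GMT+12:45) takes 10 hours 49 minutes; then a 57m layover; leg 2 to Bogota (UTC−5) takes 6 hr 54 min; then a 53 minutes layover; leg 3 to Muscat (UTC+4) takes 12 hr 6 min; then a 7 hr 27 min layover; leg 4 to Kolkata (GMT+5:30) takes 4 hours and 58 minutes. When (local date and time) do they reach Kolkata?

6:34 AM on Jul 6

Convert departure to UTC: 8:00 AM − 3:00 = 5:00 AM UTC on Jul 4.
Add 10 hours 49 minutes leg 1 → 3:49 PM UTC.
Add 57 minutes layover in Chatham Islands → 4:46 PM UTC.
Add 6 hours and 54 minutes leg 2 → 11:40 PM UTC.
Add 53 minutes layover in Bogota → 12:33 AM UTC (Jul 5).
Add 12 hours and 6 minutes leg 3 → 12:39 PM UTC.
Add 7 hours and 27 minutes layover in Muscat → 8:06 PM UTC.
Add 4 hours 58 minutes leg 4 → 1:04 AM UTC (Jul 6).
Kolkata is UTC+5:30, so local arrival = 1:04 AM + 5:30 = 6:34 AM on Jul 6.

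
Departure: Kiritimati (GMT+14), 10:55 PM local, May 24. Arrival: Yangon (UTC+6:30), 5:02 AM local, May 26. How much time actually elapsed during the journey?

37 hours 37 minutes

Departure in UTC: 10:55 PM − 14:00 = 8:55 AM on May 24.
Arrival in UTC: 5:02 AM − 6:30 = 10:32 PM on May 25.
Elapsed = 10:32 PM − 8:55 AM (+1 day) = 37 hours 37 minutes.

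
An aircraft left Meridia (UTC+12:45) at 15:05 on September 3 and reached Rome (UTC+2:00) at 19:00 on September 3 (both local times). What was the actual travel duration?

14 hours 40 minutes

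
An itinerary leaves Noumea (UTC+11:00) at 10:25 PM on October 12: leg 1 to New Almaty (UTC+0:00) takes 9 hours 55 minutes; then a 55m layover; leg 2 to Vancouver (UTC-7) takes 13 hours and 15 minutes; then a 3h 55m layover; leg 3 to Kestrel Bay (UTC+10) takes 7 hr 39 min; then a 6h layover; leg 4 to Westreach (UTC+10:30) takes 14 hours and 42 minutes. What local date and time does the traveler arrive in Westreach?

6:16 AM on October 15

Convert departure to UTC: 10:25 PM − 11:00 = 11:25 AM UTC on Oct 12.
Add 9 hours and 55 minutes leg 1 → 9:20 PM UTC.
Add 55 minutes layover in New Almaty → 10:15 PM UTC.
Add 13 hours and 15 minutes leg 2 → 11:30 AM UTC (Oct 13).
Add 3 hours and 55 minutes layover in Vancouver → 3:25 PM UTC.
Add 7 hours and 39 minutes leg 3 → 11:04 PM UTC.
Add 6 hours layover in Kestrel Bay → 5:04 AM UTC (Oct 14).
Add 14 hours and 42 minutes leg 4 → 7:46 PM UTC.
Westreach is UTC+10:30, so local arrival = 7:46 PM + 10:30 = 6:16 AM on Oct 15.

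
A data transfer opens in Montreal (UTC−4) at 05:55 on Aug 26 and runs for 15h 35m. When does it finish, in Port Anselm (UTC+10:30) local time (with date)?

Convert start to UTC: 05:55 + 4:00 = 09:55 UTC on Aug 26.
Add 15 hours 35 minutes duration → 01:30 UTC (Aug 27).
Port Anselm is UTC+10:30, so local end time = 01:30 + 10:30 = 12:00 on Aug 27.

12:00 on August 27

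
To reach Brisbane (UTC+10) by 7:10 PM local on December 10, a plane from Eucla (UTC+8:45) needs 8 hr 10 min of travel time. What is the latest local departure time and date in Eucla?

9:45 AM on December 10

Target arrival in UTC: 7:10 PM − 10:00 = 9:10 AM on Dec 10.
Subtract 8 hours 10 minutes → departure 1:00 AM UTC on Dec 10.
Eucla is UTC+8:45: 1:00 AM + 8:45 = 9:45 AM on Dec 10.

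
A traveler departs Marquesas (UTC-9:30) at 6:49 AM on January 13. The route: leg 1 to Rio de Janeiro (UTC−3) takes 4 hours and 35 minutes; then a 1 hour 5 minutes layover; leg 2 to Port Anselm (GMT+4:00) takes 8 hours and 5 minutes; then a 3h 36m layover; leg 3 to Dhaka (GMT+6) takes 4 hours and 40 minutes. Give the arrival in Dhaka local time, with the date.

Convert departure to UTC: 6:49 AM + 9:30 = 4:19 PM UTC on Jan 13.
Add 4 hours and 35 minutes leg 1 → 8:54 PM UTC.
Add 1 hour and 5 minutes layover in Rio de Janeiro → 9:59 PM UTC.
Add 8 hours and 5 minutes leg 2 → 6:04 AM UTC (Jan 14).
Add 3 hours and 36 minutes layover in Port Anselm → 9:40 AM UTC.
Add 4 hours and 40 minutes leg 3 → 2:20 PM UTC.
Dhaka is UTC+6:00, so local arrival = 2:20 PM + 6:00 = 8:20 PM on Jan 14.

8:20 PM on January 14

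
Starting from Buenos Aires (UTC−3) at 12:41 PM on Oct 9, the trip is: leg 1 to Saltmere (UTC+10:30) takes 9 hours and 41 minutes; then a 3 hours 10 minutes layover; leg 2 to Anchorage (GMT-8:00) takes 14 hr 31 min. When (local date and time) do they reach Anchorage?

Convert departure to UTC: 12:41 PM + 3:00 = 3:41 PM UTC on Oct 9.
Add 9 hours and 41 minutes leg 1 → 1:22 AM UTC (Oct 10).
Add 3 hours and 10 minutes layover in Saltmere → 4:32 AM UTC.
Add 14 hours 31 minutes leg 2 → 7:03 PM UTC.
Anchorage is UTC−8:00, so local arrival = 7:03 PM − 8:00 = 11:03 AM on Oct 10.

11:03 AM on Oct 10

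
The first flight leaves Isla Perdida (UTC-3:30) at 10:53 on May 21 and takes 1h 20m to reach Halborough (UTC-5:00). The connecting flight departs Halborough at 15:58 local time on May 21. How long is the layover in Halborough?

Convert departure to UTC: 10:53 + 3:30 = 14:23 UTC on May 21.
Add 1 hour 20 minutes flight time → 15:43 UTC.
Halborough is UTC−5:00, so local arrival = 15:43 − 5:00 = 10:43 on May 21.
Layover = 15:58 − 10:43 = 5 hours 15 minutes.

5 hours 15 minutes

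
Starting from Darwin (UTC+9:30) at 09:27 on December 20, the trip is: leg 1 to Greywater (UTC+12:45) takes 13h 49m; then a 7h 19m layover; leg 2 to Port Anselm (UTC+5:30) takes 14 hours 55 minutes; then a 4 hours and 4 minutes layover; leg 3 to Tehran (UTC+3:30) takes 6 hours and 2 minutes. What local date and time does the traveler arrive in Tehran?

01:36 on December 22

Convert departure to UTC: 09:27 − 9:30 = 23:57 UTC on Dec 19.
Add 13 hours 49 minutes leg 1 → 13:46 UTC (Dec 20).
Add 7 hours 19 minutes layover in Greywater → 21:05 UTC.
Add 14 hours and 55 minutes leg 2 → 12:00 UTC (Dec 21).
Add 4 hours 4 minutes layover in Port Anselm → 16:04 UTC.
Add 6 hours 2 minutes leg 3 → 22:06 UTC.
Tehran is UTC+3:30, so local arrival = 22:06 + 3:30 = 01:36 on Dec 22.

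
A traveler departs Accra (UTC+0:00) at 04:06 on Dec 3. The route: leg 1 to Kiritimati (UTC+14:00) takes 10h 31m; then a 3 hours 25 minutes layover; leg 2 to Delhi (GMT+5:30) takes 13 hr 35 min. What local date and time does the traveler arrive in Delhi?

Accra is at UTC+0, so departure is already 04:06 UTC on Dec 3.
Add 10 hours 31 minutes leg 1 → 14:37 UTC.
Add 3 hours and 25 minutes layover in Kiritimati → 18:02 UTC.
Add 13 hours 35 minutes leg 2 → 07:37 UTC (Dec 4).
Delhi is UTC+5:30, so local arrival = 07:37 + 5:30 = 13:07 on Dec 4.

13:07 on December 4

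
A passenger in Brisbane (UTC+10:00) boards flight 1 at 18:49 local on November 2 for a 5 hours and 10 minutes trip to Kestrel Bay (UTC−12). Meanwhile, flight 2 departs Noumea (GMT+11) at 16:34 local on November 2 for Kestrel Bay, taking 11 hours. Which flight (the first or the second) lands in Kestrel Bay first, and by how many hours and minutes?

Flight 1 in UTC: 18:49 − 10:00 = 08:49 on Nov 2.
+5 hours and 10 minutes → arrive 13:59 UTC on Nov 2.
Flight 2 in UTC: 16:34 − 11:00 = 05:34 on Nov 2.
+11 hours → arrive 16:34 UTC on Nov 2.
Flight 1 lands earlier by 2 hours 35 minutes.

the first, by 2 hours 35 minutes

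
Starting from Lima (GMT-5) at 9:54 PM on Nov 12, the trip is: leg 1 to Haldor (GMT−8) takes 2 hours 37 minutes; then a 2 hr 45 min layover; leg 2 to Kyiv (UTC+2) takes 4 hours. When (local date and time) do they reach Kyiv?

2:16 PM on Nov 13

Convert departure to UTC: 9:54 PM + 5:00 = 2:54 AM UTC on Nov 13.
Add 2 hours 37 minutes leg 1 → 5:31 AM UTC.
Add 2 hours 45 minutes layover in Haldor → 8:16 AM UTC.
Add 4 hours leg 2 → 12:16 PM UTC.
Kyiv is UTC+2:00, so local arrival = 12:16 PM + 2:00 = 2:16 PM on Nov 13.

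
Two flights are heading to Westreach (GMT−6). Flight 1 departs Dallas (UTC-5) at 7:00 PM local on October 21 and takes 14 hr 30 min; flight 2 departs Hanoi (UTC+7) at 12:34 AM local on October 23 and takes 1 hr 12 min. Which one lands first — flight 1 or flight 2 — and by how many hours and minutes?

Flight 1 in UTC: 7:00 PM + 5:00 = 12:00 AM on Oct 22.
+14 hours and 30 minutes → arrive 2:30 PM UTC on Oct 22.
Flight 2 in UTC: 12:34 AM − 7:00 = 5:34 PM on Oct 22.
+1 hour and 12 minutes → arrive 6:46 PM UTC on Oct 22.
Flight 1 lands earlier by 4 hours 16 minutes.

the first, by 4 hours 16 minutes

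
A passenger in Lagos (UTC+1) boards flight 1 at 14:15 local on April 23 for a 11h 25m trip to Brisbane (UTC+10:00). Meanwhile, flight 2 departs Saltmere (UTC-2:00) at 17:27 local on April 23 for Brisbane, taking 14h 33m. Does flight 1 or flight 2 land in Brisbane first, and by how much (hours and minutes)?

the first, by 9 hours 20 minutes

Flight 1 in UTC: 14:15 − 1:00 = 13:15 on Apr 23.
+11 hours and 25 minutes → arrive 00:40 UTC on Apr 24.
Flight 2 in UTC: 17:27 + 2:00 = 19:27 on Apr 23.
+14 hours 33 minutes → arrive 10:00 UTC on Apr 24.
Flight 1 lands earlier by 9 hours 20 minutes.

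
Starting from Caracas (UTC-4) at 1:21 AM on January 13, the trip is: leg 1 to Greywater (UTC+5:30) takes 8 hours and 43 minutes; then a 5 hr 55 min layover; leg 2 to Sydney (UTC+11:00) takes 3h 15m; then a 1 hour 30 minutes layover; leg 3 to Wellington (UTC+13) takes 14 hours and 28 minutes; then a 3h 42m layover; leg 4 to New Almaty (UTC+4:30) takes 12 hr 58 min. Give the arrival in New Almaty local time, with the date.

Convert departure to UTC: 1:21 AM + 4:00 = 5:21 AM UTC on Jan 13.
Add 8 hours and 43 minutes leg 1 → 2:04 PM UTC.
Add 5 hours 55 minutes layover in Greywater → 7:59 PM UTC.
Add 3 hours and 15 minutes leg 2 → 11:14 PM UTC.
Add 1 hour 30 minutes layover in Sydney → 12:44 AM UTC (Jan 14).
Add 14 hours and 28 minutes leg 3 → 3:12 PM UTC.
Add 3 hours and 42 minutes layover in Wellington → 6:54 PM UTC.
Add 12 hours 58 minutes leg 4 → 7:52 AM UTC (Jan 15).
New Almaty is UTC+4:30, so local arrival = 7:52 AM + 4:30 = 12:22 PM on Jan 15.

12:22 PM on January 15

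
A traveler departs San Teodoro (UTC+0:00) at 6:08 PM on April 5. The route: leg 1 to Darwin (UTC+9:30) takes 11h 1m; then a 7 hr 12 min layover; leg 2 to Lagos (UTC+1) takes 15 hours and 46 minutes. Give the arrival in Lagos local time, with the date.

San Teodoro is at UTC+0, so departure is already 6:08 PM UTC on Apr 5.
Add 11 hours and 1 minute leg 1 → 5:09 AM UTC (Apr 6).
Add 7 hours and 12 minutes layover in Darwin → 12:21 PM UTC.
Add 15 hours 46 minutes leg 2 → 4:07 AM UTC (Apr 7).
Lagos is UTC+1:00, so local arrival = 4:07 AM + 1:00 = 5:07 AM on Apr 7.

5:07 AM on April 7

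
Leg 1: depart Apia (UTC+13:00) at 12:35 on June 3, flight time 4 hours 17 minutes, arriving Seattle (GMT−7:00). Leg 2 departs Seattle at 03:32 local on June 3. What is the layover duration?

Convert departure to UTC: 12:35 − 13:00 = 23:35 UTC on Jun 2.
Add 4 hours and 17 minutes flight time → 03:52 UTC (Jun 3).
Seattle is UTC−7:00, so local arrival = 03:52 − 7:00 = 20:52 on Jun 2.
Layover = 03:32 − 20:52 (+1 day) = 6 hours 40 minutes.

6 hours 40 minutes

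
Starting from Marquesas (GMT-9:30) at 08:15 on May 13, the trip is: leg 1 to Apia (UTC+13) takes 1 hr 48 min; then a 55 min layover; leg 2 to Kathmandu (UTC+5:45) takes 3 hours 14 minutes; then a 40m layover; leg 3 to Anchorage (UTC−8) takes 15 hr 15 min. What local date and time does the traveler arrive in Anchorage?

07:37 on May 14

Convert departure to UTC: 08:15 + 9:30 = 17:45 UTC on May 13.
Add 1 hour and 48 minutes leg 1 → 19:33 UTC.
Add 55 minutes layover in Apia → 20:28 UTC.
Add 3 hours 14 minutes leg 2 → 23:42 UTC.
Add 40 minutes layover in Kathmandu → 00:22 UTC (May 14).
Add 15 hours 15 minutes leg 3 → 15:37 UTC.
Anchorage is UTC−8:00, so local arrival = 15:37 − 8:00 = 07:37 on May 14.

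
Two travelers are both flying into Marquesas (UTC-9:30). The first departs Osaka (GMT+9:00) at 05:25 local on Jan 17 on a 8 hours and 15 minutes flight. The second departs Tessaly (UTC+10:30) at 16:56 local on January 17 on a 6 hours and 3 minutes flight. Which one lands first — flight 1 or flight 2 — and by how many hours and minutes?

the first, by 7 hours 49 minutes

Flight 1 in UTC: 05:25 − 9:00 = 20:25 on Jan 16.
+8 hours and 15 minutes → arrive 04:40 UTC on Jan 17.
Flight 2 in UTC: 16:56 − 10:30 = 06:26 on Jan 17.
+6 hours 3 minutes → arrive 12:29 UTC on Jan 17.
Flight 1 lands earlier by 7 hours 49 minutes.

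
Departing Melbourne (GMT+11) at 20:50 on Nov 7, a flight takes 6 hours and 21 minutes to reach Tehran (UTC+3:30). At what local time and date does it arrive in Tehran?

Tehran is 7:30 behind Melbourne.
After 6 hours 21 minutes it is 03:11 (Nov 8) in Melbourne.
Shift by the zone difference: 03:11 − 7:30 = 19:41 on Nov 7 in Tehran.

19:41 on Nov 7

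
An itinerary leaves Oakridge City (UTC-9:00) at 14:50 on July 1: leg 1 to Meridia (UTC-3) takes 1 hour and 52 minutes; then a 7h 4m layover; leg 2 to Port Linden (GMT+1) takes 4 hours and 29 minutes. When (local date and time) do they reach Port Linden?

Convert departure to UTC: 14:50 + 9:00 = 23:50 UTC on Jul 1.
Add 1 hour 52 minutes leg 1 → 01:42 UTC (Jul 2).
Add 7 hours 4 minutes layover in Meridia → 08:46 UTC.
Add 4 hours 29 minutes leg 2 → 13:15 UTC.
Port Linden is UTC+1:00, so local arrival = 13:15 + 1:00 = 14:15 on Jul 2.

14:15 on July 2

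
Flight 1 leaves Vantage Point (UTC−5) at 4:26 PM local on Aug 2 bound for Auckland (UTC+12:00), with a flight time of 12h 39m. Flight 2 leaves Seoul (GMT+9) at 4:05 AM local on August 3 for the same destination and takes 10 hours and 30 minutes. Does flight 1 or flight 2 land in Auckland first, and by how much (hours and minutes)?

the second, by 4 hours 30 minutes

Flight 1 in UTC: 4:26 PM + 5:00 = 9:26 PM on Aug 2.
+12 hours 39 minutes → arrive 10:05 AM UTC on Aug 3.
Flight 2 in UTC: 4:05 AM − 9:00 = 7:05 PM on Aug 2.
+10 hours and 30 minutes → arrive 5:35 AM UTC on Aug 3.
Flight 2 lands earlier by 4 hours 30 minutes.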